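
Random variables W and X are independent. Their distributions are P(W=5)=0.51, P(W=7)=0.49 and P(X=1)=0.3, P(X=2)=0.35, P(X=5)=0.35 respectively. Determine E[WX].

16.445

E[WX] = Σ_w Σ_x wx · P(W=w)P(X=x)
 = 5·0.153 + 10·0.1785 + 25·0.1785 + 7·0.147 + 14·0.1715 + 35·0.1715
 = 0.765 + 1.785 + 4.4625 + 1.029 + 2.401 + 6.0025
 = 16.445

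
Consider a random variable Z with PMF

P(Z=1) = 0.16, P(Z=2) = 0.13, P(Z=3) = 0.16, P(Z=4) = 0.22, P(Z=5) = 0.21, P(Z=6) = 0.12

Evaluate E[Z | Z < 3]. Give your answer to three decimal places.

P(Z < 3) = 0.16 + 0.13 = 0.29.
E[Z | Z < 3] = [1·0.16 + 2·0.13] / 0.29
 = 0.42 / 0.29
 = 42/29

1.448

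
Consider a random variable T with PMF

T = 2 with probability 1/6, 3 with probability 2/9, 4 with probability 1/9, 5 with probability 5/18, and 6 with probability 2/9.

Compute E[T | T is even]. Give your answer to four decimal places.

4.2222

P(T is even) = 1/6 + 1/9 + 2/9 = 1/2.
E[T | T is even] = [2·1/6 + 4·1/9 + 6·2/9] / (1/2)
 = 19/9 / (1/2)
 = 38/9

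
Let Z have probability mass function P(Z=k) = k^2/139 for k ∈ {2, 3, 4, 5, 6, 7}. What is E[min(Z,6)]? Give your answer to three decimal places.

E[min(Z,6)] = Σ min(z,6)·P(Z=z)
 = 2·4/139 + 3·9/139 + 4·16/139 + 5·25/139 + 6·36/139 + 6·49/139
 = 8/139 + 27/139 + 64/139 + 125/139 + 216/139 + 294/139
 = 734/139

5.281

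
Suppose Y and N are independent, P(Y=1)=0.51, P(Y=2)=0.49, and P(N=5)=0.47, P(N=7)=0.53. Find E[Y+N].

7.55

E[Y+N] = Σ_y Σ_n (y+n) · P(Y=y)P(N=n)
 = 6·0.2397 + 8·0.2703 + 7·0.2303 + 9·0.2597
 = 1.4382 + 2.1624 + 1.6121 + 2.3373
 = 7.55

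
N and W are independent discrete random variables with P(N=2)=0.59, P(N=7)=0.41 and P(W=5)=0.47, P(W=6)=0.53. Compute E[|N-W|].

E[|N-W|] = Σ_n Σ_w |n-w| · P(N=n)P(W=w)
 = 3·0.2773 + 4·0.3127 + 2·0.1927 + 1·0.2173
 = 0.8319 + 1.2508 + 0.3854 + 0.2173
 = 2.6854

2.6854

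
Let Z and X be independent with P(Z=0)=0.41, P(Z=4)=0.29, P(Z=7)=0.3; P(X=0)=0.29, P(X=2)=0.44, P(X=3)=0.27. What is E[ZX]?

E[ZX] = Σ_z Σ_x zx · P(Z=z)P(X=x)
 = 0·0.1189 + 0·0.1804 + 0·0.1107 + 0·0.0841 + 8·0.1276 + 12·0.0783 + 0·0.087 + 14·0.132 + 21·0.081
 = 0 + 0 + 0 + 0 + 1.0208 + 0.9396 + 0 + 1.848 + 1.701
 = 5.5094

5.5094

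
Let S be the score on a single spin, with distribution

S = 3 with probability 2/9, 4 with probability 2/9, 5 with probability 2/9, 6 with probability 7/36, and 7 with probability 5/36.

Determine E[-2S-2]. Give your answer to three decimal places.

E[-2S-2] = Σ (-2s-2)·P(S=s)
 = (-8)·2/9 + (-10)·2/9 + (-12)·2/9 + (-14)·7/36 + (-16)·5/36
 = (-16/9) + (-20/9) + (-8/3) + (-49/18) + (-20/9)
 = -209/18

-11.611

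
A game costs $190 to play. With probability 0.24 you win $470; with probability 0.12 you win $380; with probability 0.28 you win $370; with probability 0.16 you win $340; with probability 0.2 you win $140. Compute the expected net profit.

154.4

E[payout] = 470·0.24 + 380·0.12 + 370·0.28 + 340·0.16 + 140·0.2
 = 112.8 + 45.6 + 103.6 + 54.4 + 28
 = 344.4
Net = 344.4 - 190 = 154.4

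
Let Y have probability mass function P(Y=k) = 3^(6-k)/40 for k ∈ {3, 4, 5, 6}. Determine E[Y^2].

E[Y^2] = Σ y^2·P(Y=y)
 = 9·27/40 + 16·9/40 + 25·3/40 + 36·1/40
 = 243/40 + 18/5 + 15/8 + 9/10
 = 249/20

12.45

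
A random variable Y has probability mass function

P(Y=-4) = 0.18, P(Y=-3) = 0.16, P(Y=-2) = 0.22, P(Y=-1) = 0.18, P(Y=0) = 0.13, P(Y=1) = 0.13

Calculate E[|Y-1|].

2.69

E[|Y-1|] = Σ |y-1|·P(Y=y)
 = 5·0.18 + 4·0.16 + 3·0.22 + 2·0.18 + 1·0.13 + 0·0.13
 = 0.9 + 0.64 + 0.66 + 0.36 + 0.13 + 0
 = 2.69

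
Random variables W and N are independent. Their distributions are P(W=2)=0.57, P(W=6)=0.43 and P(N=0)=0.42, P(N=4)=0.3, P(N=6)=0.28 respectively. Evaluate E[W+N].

6.6

E[W+N] = Σ_w Σ_n (w+n) · P(W=w)P(N=n)
 = 2·0.2394 + 6·0.171 + 8·0.1596 + 6·0.1806 + 10·0.129 + 12·0.1204
 = 0.4788 + 1.026 + 1.2768 + 1.0836 + 1.29 + 1.4448
 = 6.6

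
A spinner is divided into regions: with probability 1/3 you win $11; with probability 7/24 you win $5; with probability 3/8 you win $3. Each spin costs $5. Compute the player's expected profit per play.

E[payout] = 11·1/3 + 5·7/24 + 3·3/8
 = 11/3 + 35/24 + 9/8
 = 25/4
Net = 25/4 - 5 = 5/4

1.25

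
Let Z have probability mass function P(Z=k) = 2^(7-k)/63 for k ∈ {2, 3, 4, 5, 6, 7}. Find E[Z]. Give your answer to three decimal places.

2.905

E[Z] = Σ z·P(Z=z)
 = 2·32/63 + 3·16/63 + 4·8/63 + 5·4/63 + 6·2/63 + 7·1/63
 = 64/63 + 16/21 + 32/63 + 20/63 + 4/21 + 1/9
 = 61/21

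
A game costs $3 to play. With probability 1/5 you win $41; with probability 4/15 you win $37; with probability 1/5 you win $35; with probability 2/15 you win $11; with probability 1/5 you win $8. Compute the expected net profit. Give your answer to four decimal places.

25.1333

E[payout] = 41·1/5 + 37·4/15 + 35·1/5 + 11·2/15 + 8·1/5
 = 41/5 + 148/15 + 7 + 22/15 + 8/5
 = 422/15
Net = 422/15 - 3 = 377/15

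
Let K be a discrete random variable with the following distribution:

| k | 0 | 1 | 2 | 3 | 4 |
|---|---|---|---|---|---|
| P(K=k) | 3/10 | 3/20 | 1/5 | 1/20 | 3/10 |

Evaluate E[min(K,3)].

1.6

E[min(K,3)] = Σ min(k,3)·P(K=k)
 = 0·3/10 + 1·3/20 + 2·1/5 + 3·1/20 + 3·3/10
 = 0 + 3/20 + 2/5 + 3/20 + 9/10
 = 8/5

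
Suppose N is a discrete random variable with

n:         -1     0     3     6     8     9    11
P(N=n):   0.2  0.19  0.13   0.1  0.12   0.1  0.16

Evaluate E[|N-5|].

4.23

E[|N-5|] = Σ |n-5|·P(N=n)
 = 6·0.2 + 5·0.19 + 2·0.13 + 1·0.1 + 3·0.12 + 4·0.1 + 6·0.16
 = 1.2 + 0.95 + 0.26 + 0.1 + 0.36 + 0.4 + 0.96
 = 4.23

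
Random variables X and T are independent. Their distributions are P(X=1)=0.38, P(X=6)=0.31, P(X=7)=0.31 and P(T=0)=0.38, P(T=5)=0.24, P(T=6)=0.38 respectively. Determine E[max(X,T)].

E[max(X,T)] = Σ_x Σ_t max(x,t) · P(X=x)P(T=t)
 = 1·0.1444 + 5·0.0912 + 6·0.1444 + 6·0.1178 + 6·0.0744 + 6·0.1178 + 7·0.1178 + 7·0.0744 + 7·0.1178
 = 0.1444 + 0.456 + 0.8664 + 0.7068 + 0.4464 + 0.7068 + 0.8246 + 0.5208 + 0.8246
 = 5.4968

5.4968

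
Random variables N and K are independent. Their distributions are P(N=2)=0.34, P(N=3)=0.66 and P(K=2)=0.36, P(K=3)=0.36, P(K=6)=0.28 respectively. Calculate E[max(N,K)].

3.7176

E[max(N,K)] = Σ_n Σ_k max(n,k) · P(N=n)P(K=k)
 = 2·0.1224 + 3·0.1224 + 6·0.0952 + 3·0.2376 + 3·0.2376 + 6·0.1848
 = 0.2448 + 0.3672 + 0.5712 + 0.7128 + 0.7128 + 1.1088
 = 3.7176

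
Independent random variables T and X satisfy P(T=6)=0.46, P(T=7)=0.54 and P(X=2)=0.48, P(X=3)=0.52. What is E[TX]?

E[TX] = Σ_t Σ_x tx · P(T=t)P(X=x)
 = 12·0.2208 + 18·0.2392 + 14·0.2592 + 21·0.2808
 = 2.6496 + 4.3056 + 3.6288 + 5.8968
 = 16.4808

16.4808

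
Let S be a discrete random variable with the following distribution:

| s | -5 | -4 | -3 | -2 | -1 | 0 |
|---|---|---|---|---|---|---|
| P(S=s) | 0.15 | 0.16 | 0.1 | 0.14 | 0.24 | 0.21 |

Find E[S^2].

8.01

E[S^2] = Σ s^2·P(S=s)
 = 25·0.15 + 16·0.16 + 9·0.1 + 4·0.14 + 1·0.24 + 0·0.21
 = 3.75 + 2.56 + 0.9 + 0.56 + 0.24 + 0
 = 8.01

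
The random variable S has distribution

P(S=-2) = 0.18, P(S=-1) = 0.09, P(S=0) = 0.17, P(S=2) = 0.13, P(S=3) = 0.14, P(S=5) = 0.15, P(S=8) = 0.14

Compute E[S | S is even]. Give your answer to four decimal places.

1.6452

P(S is even) = 0.18 + 0.17 + 0.13 + 0.14 = 0.62.
E[S | S is even] = [(-2)·0.18 + 0·0.17 + 2·0.13 + 8·0.14] / 0.62
 = 1.02 / 0.62
 = 51/31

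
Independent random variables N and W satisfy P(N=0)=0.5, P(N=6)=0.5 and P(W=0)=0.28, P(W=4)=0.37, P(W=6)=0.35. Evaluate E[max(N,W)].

4.79

E[max(N,W)] = Σ_n Σ_w max(n,w) · P(N=n)P(W=w)
 = 0·0.14 + 4·0.185 + 6·0.175 + 6·0.14 + 6·0.185 + 6·0.175
 = 0 + 0.74 + 1.05 + 0.84 + 1.11 + 1.05
 = 4.79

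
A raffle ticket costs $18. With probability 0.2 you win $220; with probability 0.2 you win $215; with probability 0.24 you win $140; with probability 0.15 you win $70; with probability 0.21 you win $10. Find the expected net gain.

115.2

E[payout] = 220·0.2 + 215·0.2 + 140·0.24 + 70·0.15 + 10·0.21
 = 44 + 43 + 33.6 + 10.5 + 2.1
 = 133.2
Net = 133.2 - 18 = 115.2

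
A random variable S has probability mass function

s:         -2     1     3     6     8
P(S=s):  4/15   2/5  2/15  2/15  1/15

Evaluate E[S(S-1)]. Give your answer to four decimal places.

E[S(S-1)] = Σ s(s-1)·P(S=s)
 = 6·4/15 + 0·2/5 + 6·2/15 + 30·2/15 + 56·1/15
 = 8/5 + 0 + 4/5 + 4 + 56/15
 = 152/15

10.1333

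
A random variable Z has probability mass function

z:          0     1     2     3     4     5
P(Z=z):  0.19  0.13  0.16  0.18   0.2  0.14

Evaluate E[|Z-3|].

E[|Z-3|] = Σ |z-3|·P(Z=z)
 = 3·0.19 + 2·0.13 + 1·0.16 + 0·0.18 + 1·0.2 + 2·0.14
 = 0.57 + 0.26 + 0.16 + 0 + 0.2 + 0.28
 = 1.47

1.47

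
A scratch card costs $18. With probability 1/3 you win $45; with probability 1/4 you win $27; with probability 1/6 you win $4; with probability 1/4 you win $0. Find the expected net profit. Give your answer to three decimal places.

4.417

E[payout] = 45·1/3 + 27·1/4 + 4·1/6 + 0·1/4
 = 15 + 27/4 + 2/3 + 0
 = 269/12
Net = 269/12 - 18 = 53/12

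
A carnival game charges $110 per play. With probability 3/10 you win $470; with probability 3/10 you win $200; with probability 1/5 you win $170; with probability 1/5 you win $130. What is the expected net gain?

151

E[payout] = 470·3/10 + 200·3/10 + 170·1/5 + 130·1/5
 = 141 + 60 + 34 + 26
 = 261
Net = 261 - 110 = 151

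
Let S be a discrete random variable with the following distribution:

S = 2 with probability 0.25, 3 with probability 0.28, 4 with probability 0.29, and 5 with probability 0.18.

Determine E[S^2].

12.66

E[S^2] = Σ s^2·P(S=s)
 = 4·0.25 + 9·0.28 + 16·0.29 + 25·0.18
 = 1 + 2.52 + 4.64 + 4.5
 = 12.66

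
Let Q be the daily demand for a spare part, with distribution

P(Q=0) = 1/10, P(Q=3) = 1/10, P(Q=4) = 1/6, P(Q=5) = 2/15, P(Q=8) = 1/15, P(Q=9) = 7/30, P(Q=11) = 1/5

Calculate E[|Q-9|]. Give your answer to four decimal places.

E[|Q-9|] = Σ |q-9|·P(Q=q)
 = 9·1/10 + 6·1/10 + 5·1/6 + 4·2/15 + 1·1/15 + 0·7/30 + 2·1/5
 = 9/10 + 3/5 + 5/6 + 8/15 + 1/15 + 0 + 2/5
 = 10/3

3.3333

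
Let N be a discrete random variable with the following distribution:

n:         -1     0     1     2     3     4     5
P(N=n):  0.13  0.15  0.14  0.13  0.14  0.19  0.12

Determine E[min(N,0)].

-0.13

E[min(N,0)] = Σ min(n,0)·P(N=n)
 = (-1)·0.13 + 0·0.15 + 0·0.14 + 0·0.13 + 0·0.14 + 0·0.19 + 0·0.12
 = (-0.13) + 0 + 0 + 0 + 0 + 0 + 0
 = -0.13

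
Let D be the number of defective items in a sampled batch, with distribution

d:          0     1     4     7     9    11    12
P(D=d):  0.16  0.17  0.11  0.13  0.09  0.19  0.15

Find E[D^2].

60.18

E[D^2] = Σ d^2·P(D=d)
 = 0·0.16 + 1·0.17 + 16·0.11 + 49·0.13 + 81·0.09 + 121·0.19 + 144·0.15
 = 0 + 0.17 + 1.76 + 6.37 + 7.29 + 22.99 + 21.6
 = 60.18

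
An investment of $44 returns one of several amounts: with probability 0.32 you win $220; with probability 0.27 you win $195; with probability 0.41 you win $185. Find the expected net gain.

E[payout] = 220·0.32 + 195·0.27 + 185·0.41
 = 70.4 + 52.65 + 75.85
 = 198.9
Net = 198.9 - 44 = 154.9

154.9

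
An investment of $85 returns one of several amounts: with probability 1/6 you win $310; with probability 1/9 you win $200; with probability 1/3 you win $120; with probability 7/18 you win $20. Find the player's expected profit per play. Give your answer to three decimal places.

E[payout] = 310·1/6 + 200·1/9 + 120·1/3 + 20·7/18
 = 155/3 + 200/9 + 40 + 70/9
 = 365/3
Net = 365/3 - 85 = 110/3

36.667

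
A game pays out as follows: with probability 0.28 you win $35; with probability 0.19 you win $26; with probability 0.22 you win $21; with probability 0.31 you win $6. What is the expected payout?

E[payout] = 35·0.28 + 26·0.19 + 21·0.22 + 6·0.31
 = 9.8 + 4.94 + 4.62 + 1.86
 = 21.22

21.22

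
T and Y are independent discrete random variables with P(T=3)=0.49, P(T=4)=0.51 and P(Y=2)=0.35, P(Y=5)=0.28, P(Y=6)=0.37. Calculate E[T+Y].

E[T+Y] = Σ_t Σ_y (t+y) · P(T=t)P(Y=y)
 = 5·0.1715 + 8·0.1372 + 9·0.1813 + 6·0.1785 + 9·0.1428 + 10·0.1887
 = 0.8575 + 1.0976 + 1.6317 + 1.071 + 1.2852 + 1.887
 = 7.83

7.83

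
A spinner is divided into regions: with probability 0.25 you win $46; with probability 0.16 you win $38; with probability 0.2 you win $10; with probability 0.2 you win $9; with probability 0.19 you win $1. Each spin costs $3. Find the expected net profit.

E[payout] = 46·0.25 + 38·0.16 + 10·0.2 + 9·0.2 + 1·0.19
 = 11.5 + 6.08 + 2 + 1.8 + 0.19
 = 21.57
Net = 21.57 - 3 = 18.57

18.57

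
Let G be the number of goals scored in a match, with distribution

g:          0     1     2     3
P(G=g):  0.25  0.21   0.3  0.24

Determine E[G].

1.53

E[G] = Σ g·P(G=g)
 = 0·0.25 + 1·0.21 + 2·0.3 + 3·0.24
 = 0 + 0.21 + 0.6 + 0.72
 = 1.53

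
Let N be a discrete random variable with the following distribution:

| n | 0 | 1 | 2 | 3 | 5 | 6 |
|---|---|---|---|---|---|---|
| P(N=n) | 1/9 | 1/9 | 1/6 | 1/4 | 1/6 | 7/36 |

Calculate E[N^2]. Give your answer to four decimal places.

14.1944

E[N^2] = Σ n^2·P(N=n)
 = 0·1/9 + 1·1/9 + 4·1/6 + 9·1/4 + 25·1/6 + 36·7/36
 = 0 + 1/9 + 2/3 + 9/4 + 25/6 + 7
 = 511/36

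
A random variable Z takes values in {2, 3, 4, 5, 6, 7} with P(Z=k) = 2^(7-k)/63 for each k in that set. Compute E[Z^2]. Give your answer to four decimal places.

E[Z^2] = Σ z^2·P(Z=z)
 = 4·32/63 + 9·16/63 + 16·8/63 + 25·4/63 + 36·2/63 + 49·1/63
 = 128/63 + 16/7 + 128/63 + 100/63 + 8/7 + 7/9
 = 69/7

9.8571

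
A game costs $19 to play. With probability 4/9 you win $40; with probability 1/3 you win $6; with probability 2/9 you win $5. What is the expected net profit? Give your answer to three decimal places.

E[payout] = 40·4/9 + 6·1/3 + 5·2/9
 = 160/9 + 2 + 10/9
 = 188/9
Net = 188/9 - 19 = 17/9

1.889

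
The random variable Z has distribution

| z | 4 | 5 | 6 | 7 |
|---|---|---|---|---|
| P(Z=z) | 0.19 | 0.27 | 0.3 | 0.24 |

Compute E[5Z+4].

31.95

E[5Z+4] = Σ (5z+4)·P(Z=z)
 = 24·0.19 + 29·0.27 + 34·0.3 + 39·0.24
 = 4.56 + 7.83 + 10.2 + 9.36
 = 31.95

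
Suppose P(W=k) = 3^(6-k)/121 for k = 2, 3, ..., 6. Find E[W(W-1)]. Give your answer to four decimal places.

4.3140

E[W(W-1)] = Σ w(w-1)·P(W=w)
 = 2·81/121 + 6·27/121 + 12·9/121 + 20·3/121 + 30·1/121
 = 162/121 + 162/121 + 108/121 + 60/121 + 30/121
 = 522/121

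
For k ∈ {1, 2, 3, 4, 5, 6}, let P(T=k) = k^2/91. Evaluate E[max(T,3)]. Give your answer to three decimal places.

4.912

E[max(T,3)] = Σ max(t,3)·P(T=t)
 = 3·1/91 + 3·4/91 + 3·9/91 + 4·16/91 + 5·25/91 + 6·36/91
 = 3/91 + 12/91 + 27/91 + 64/91 + 125/91 + 216/91
 = 447/91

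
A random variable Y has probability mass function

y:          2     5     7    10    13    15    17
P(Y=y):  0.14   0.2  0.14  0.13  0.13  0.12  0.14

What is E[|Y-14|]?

E[|Y-14|] = Σ |y-14|·P(Y=y)
 = 12·0.14 + 9·0.2 + 7·0.14 + 4·0.13 + 1·0.13 + 1·0.12 + 3·0.14
 = 1.68 + 1.8 + 0.98 + 0.52 + 0.13 + 0.12 + 0.42
 = 5.65

5.65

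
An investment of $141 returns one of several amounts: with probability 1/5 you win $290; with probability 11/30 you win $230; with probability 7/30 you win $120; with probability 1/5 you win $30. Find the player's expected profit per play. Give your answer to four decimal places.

35.3333

E[payout] = 290·1/5 + 230·11/30 + 120·7/30 + 30·1/5
 = 58 + 253/3 + 28 + 6
 = 529/3
Net = 529/3 - 141 = 106/3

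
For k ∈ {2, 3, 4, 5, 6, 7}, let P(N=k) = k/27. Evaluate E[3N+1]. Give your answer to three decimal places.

16.444

E[3N+1] = Σ (3n+1)·P(N=n)
 = 7·2/27 + 10·1/9 + 13·4/27 + 16·5/27 + 19·2/9 + 22·7/27
 = 14/27 + 10/9 + 52/27 + 80/27 + 38/9 + 154/27
 = 148/9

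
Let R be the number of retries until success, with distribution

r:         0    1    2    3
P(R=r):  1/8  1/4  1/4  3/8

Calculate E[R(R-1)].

E[R(R-1)] = Σ r(r-1)·P(R=r)
 = 0·1/8 + 0·1/4 + 2·1/4 + 6·3/8
 = 0 + 0 + 1/2 + 9/4
 = 11/4

2.75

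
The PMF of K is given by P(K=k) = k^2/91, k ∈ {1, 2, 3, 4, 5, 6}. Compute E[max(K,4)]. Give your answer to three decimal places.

E[max(K,4)] = Σ max(k,4)·P(K=k)
 = 4·1/91 + 4·4/91 + 4·9/91 + 4·16/91 + 5·25/91 + 6·36/91
 = 4/91 + 16/91 + 36/91 + 64/91 + 125/91 + 216/91
 = 461/91

5.066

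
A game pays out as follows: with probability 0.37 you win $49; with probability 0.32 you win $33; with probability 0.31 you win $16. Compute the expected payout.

33.65

E[payout] = 49·0.37 + 33·0.32 + 16·0.31
 = 18.13 + 10.56 + 4.96
 = 33.65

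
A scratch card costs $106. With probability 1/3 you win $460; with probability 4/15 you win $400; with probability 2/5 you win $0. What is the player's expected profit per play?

154

E[payout] = 460·1/3 + 400·4/15 + 0·2/5
 = 460/3 + 320/3 + 0
 = 260
Net = 260 - 106 = 154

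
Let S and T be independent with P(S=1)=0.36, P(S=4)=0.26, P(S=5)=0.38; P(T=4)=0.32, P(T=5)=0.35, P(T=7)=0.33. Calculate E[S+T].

E[S+T] = Σ_s Σ_t (s+t) · P(S=s)P(T=t)
 = 5·0.1152 + 6·0.126 + 8·0.1188 + 8·0.0832 + 9·0.091 + 11·0.0858 + 9·0.1216 + 10·0.133 + 12·0.1254
 = 0.576 + 0.756 + 0.9504 + 0.6656 + 0.819 + 0.9438 + 1.0944 + 1.33 + 1.5048
 = 8.64

8.64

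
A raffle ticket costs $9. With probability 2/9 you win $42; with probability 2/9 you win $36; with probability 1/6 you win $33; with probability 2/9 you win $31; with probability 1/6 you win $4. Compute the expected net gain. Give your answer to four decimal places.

E[payout] = 42·2/9 + 36·2/9 + 33·1/6 + 31·2/9 + 4·1/6
 = 28/3 + 8 + 11/2 + 62/9 + 2/3
 = 547/18
Net = 547/18 - 9 = 385/18

21.3889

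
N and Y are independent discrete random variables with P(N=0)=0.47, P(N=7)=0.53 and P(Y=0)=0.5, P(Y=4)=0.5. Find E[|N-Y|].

3.59

E[|N-Y|] = Σ_n Σ_y |n-y| · P(N=n)P(Y=y)
 = 0·0.235 + 4·0.235 + 7·0.265 + 3·0.265
 = 0 + 0.94 + 1.855 + 0.795
 = 3.59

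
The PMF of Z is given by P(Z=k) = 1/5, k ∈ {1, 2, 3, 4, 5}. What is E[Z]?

3

E[Z] = Σ z·P(Z=z)
 = 1·1/5 + 2·1/5 + 3·1/5 + 4·1/5 + 5·1/5
 = 1/5 + 2/5 + 3/5 + 4/5 + 1
 = 3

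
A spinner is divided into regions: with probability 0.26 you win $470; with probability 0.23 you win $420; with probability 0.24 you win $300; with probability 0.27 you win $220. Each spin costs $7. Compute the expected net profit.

343.2

E[payout] = 470·0.26 + 420·0.23 + 300·0.24 + 220·0.27
 = 122.2 + 96.6 + 72 + 59.4
 = 350.2
Net = 350.2 - 7 = 343.2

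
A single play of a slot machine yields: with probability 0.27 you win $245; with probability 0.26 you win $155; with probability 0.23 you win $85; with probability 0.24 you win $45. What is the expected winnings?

E[payout] = 245·0.27 + 155·0.26 + 85·0.23 + 45·0.24
 = 66.15 + 40.3 + 19.55 + 10.8
 = 136.8

136.8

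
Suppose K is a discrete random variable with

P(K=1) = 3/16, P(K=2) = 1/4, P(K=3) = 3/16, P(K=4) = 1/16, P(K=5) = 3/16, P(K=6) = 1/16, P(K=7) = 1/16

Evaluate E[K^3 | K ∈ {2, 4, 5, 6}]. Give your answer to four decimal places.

76.3333

P(K ∈ {2, 4, 5, 6}) = 1/4 + 1/16 + 3/16 + 1/16 = 9/16.
E[K^3 | K ∈ {2, 4, 5, 6}] = [8·1/4 + 64·1/16 + 125·3/16 + 216·1/16] / (9/16)
 = 687/16 / (9/16)
 = 229/3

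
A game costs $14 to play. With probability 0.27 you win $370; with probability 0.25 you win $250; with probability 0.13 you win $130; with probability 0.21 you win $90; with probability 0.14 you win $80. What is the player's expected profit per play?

E[payout] = 370·0.27 + 250·0.25 + 130·0.13 + 90·0.21 + 80·0.14
 = 99.9 + 62.5 + 16.9 + 18.9 + 11.2
 = 209.4
Net = 209.4 - 14 = 195.4

195.4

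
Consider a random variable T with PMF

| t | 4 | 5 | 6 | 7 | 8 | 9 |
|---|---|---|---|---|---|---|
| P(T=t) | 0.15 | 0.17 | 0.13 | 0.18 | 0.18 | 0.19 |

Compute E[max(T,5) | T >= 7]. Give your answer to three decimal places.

P(T >= 7) = 0.18 + 0.18 + 0.19 = 0.55.
E[max(T,5) | T >= 7] = [7·0.18 + 8·0.18 + 9·0.19] / 0.55
 = 4.41 / 0.55
 = 441/55

8.018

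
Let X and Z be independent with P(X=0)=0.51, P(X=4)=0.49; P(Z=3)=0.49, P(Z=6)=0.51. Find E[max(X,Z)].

4.7701

E[max(X,Z)] = Σ_x Σ_z max(x,z) · P(X=x)P(Z=z)
 = 3·0.2499 + 6·0.2601 + 4·0.2401 + 6·0.2499
 = 0.7497 + 1.5606 + 0.9604 + 1.4994
 = 4.7701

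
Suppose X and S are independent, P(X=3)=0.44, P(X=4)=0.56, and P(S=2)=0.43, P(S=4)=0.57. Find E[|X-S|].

E[|X-S|] = Σ_x Σ_s |x-s| · P(X=x)P(S=s)
 = 1·0.1892 + 1·0.2508 + 2·0.2408 + 0·0.3192
 = 0.1892 + 0.2508 + 0.4816 + 0
 = 0.9216

0.9216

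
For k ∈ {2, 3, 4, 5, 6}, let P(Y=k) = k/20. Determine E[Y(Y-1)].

E[Y(Y-1)] = Σ y(y-1)·P(Y=y)
 = 2·1/10 + 6·3/20 + 12·1/5 + 20·1/4 + 30·3/10
 = 1/5 + 9/10 + 12/5 + 5 + 9
 = 35/2

17.5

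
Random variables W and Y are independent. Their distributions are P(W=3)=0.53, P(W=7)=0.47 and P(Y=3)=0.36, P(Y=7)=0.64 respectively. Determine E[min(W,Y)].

E[min(W,Y)] = Σ_w Σ_y min(w,y) · P(W=w)P(Y=y)
 = 3·0.1908 + 3·0.3392 + 3·0.1692 + 7·0.3008
 = 0.5724 + 1.0176 + 0.5076 + 2.1056
 = 4.2032

4.2032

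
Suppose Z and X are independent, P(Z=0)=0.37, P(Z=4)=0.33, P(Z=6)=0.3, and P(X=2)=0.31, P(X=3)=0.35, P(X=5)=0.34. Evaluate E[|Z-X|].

2.4682

E[|Z-X|] = Σ_z Σ_x |z-x| · P(Z=z)P(X=x)
 = 2·0.1147 + 3·0.1295 + 5·0.1258 + 2·0.1023 + 1·0.1155 + 1·0.1122 + 4·0.093 + 3·0.105 + 1·0.102
 = 0.2294 + 0.3885 + 0.629 + 0.2046 + 0.1155 + 0.1122 + 0.372 + 0.315 + 0.102
 = 2.4682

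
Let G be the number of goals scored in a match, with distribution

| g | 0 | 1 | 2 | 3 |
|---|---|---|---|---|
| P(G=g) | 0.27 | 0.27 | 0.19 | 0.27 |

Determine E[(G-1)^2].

E[(G-1)^2] = Σ (g-1)^2·P(G=g)
 = 1·0.27 + 0·0.27 + 1·0.19 + 4·0.27
 = 0.27 + 0 + 0.19 + 1.08
 = 1.54

1.54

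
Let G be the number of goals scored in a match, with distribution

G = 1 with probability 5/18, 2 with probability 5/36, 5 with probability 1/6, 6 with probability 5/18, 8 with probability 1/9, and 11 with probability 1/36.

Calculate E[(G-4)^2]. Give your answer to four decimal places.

7.4722

E[(G-4)^2] = Σ (g-4)^2·P(G=g)
 = 9·5/18 + 4·5/36 + 1·1/6 + 4·5/18 + 16·1/9 + 49·1/36
 = 5/2 + 5/9 + 1/6 + 10/9 + 16/9 + 49/36
 = 269/36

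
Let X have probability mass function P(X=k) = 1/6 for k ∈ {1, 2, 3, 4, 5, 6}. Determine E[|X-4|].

1.5

E[|X-4|] = Σ |x-4|·P(X=x)
 = 3·1/6 + 2·1/6 + 1·1/6 + 0·1/6 + 1·1/6 + 2·1/6
 = 1/2 + 1/3 + 1/6 + 0 + 1/6 + 1/3
 = 3/2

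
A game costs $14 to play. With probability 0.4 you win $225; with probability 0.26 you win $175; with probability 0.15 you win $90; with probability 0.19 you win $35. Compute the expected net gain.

E[payout] = 225·0.4 + 175·0.26 + 90·0.15 + 35·0.19
 = 90 + 45.5 + 13.5 + 6.65
 = 155.65
Net = 155.65 - 14 = 141.65

141.65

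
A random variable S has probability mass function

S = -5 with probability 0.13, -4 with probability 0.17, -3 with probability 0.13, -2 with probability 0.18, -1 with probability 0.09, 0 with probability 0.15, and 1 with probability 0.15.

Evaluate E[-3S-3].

E[-3S-3] = Σ (-3s-3)·P(S=s)
 = 12·0.13 + 9·0.17 + 6·0.13 + 3·0.18 + 0·0.09 + (-3)·0.15 + (-6)·0.15
 = 1.56 + 1.53 + 0.78 + 0.54 + 0 + (-0.45) + (-0.9)
 = 3.06

3.06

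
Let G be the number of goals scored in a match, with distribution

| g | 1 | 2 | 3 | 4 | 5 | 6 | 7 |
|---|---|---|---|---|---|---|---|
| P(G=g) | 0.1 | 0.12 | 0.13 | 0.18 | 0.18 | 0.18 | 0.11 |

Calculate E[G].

E[G] = Σ g·P(G=g)
 = 1·0.1 + 2·0.12 + 3·0.13 + 4·0.18 + 5·0.18 + 6·0.18 + 7·0.11
 = 0.1 + 0.24 + 0.39 + 0.72 + 0.9 + 1.08 + 0.77
 = 4.2

4.2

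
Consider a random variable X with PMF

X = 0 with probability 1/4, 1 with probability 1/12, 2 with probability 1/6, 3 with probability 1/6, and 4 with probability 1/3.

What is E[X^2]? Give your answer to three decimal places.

7.583

E[X^2] = Σ x^2·P(X=x)
 = 0·1/4 + 1·1/12 + 4·1/6 + 9·1/6 + 16·1/3
 = 0 + 1/12 + 2/3 + 3/2 + 16/3
 = 91/12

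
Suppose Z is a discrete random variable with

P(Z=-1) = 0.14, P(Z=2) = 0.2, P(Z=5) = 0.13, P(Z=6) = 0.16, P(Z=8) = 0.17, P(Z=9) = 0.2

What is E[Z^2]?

37.03

E[Z^2] = Σ z^2·P(Z=z)
 = 1·0.14 + 4·0.2 + 25·0.13 + 36·0.16 + 64·0.17 + 81·0.2
 = 0.14 + 0.8 + 3.25 + 5.76 + 10.88 + 16.2
 = 37.03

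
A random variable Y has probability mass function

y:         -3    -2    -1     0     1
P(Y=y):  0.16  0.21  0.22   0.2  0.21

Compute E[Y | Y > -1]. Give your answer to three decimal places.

0.512

P(Y > -1) = 0.2 + 0.21 = 0.41.
E[Y | Y > -1] = [0·0.2 + 1·0.21] / 0.41
 = 0.21 / 0.41
 = 21/41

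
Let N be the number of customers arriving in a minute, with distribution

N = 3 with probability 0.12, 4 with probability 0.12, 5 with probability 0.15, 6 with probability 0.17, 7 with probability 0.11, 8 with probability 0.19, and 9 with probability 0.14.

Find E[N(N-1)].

35.6

E[N(N-1)] = Σ n(n-1)·P(N=n)
 = 6·0.12 + 12·0.12 + 20·0.15 + 30·0.17 + 42·0.11 + 56·0.19 + 72·0.14
 = 0.72 + 1.44 + 3 + 5.1 + 4.62 + 10.64 + 10.08
 = 35.6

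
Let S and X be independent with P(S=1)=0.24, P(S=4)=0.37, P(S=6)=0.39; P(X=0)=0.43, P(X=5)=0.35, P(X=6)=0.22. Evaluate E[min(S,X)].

E[min(S,X)] = Σ_s Σ_x min(s,x) · P(S=s)P(X=x)
 = 0·0.1032 + 1·0.084 + 1·0.0528 + 0·0.1591 + 4·0.1295 + 4·0.0814 + 0·0.1677 + 5·0.1365 + 6·0.0858
 = 0 + 0.084 + 0.0528 + 0 + 0.518 + 0.3256 + 0 + 0.6825 + 0.5148
 = 2.1777

2.1777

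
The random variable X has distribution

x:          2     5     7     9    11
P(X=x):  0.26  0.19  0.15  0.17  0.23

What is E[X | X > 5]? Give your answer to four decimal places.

9.2909

P(X > 5) = 0.15 + 0.17 + 0.23 = 0.55.
E[X | X > 5] = [7·0.15 + 9·0.17 + 11·0.23] / 0.55
 = 5.11 / 0.55
 = 511/55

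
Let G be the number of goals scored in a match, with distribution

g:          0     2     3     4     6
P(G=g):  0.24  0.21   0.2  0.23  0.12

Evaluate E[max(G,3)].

3.59

E[max(G,3)] = Σ max(g,3)·P(G=g)
 = 3·0.24 + 3·0.21 + 3·0.2 + 4·0.23 + 6·0.12
 = 0.72 + 0.63 + 0.6 + 0.92 + 0.72
 = 3.59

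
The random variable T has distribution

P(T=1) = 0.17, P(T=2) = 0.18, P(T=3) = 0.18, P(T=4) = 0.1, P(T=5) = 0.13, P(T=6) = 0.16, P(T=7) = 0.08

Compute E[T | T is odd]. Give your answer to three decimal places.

P(T is odd) = 0.17 + 0.18 + 0.13 + 0.08 = 0.56.
E[T | T is odd] = [1·0.17 + 3·0.18 + 5·0.13 + 7·0.08] / 0.56
 = 1.92 / 0.56
 = 24/7

3.429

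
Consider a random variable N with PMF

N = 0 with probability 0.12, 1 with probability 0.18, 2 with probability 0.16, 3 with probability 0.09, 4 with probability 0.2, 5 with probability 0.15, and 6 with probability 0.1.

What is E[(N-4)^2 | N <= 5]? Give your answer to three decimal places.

4.911

P(N <= 5) = 0.12 + 0.18 + 0.16 + 0.09 + 0.2 + 0.15 = 0.9.
E[(N-4)^2 | N <= 5] = [16·0.12 + 9·0.18 + 4·0.16 + 1·0.09 + 0·0.2 + 1·0.15] / 0.9
 = 4.42 / 0.9
 = 221/45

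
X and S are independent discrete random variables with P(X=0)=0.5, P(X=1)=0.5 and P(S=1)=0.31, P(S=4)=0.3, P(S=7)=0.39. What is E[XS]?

E[XS] = Σ_x Σ_s xs · P(X=x)P(S=s)
 = 0·0.155 + 0·0.15 + 0·0.195 + 1·0.155 + 4·0.15 + 7·0.195
 = 0 + 0 + 0 + 0.155 + 0.6 + 1.365
 = 2.12

2.12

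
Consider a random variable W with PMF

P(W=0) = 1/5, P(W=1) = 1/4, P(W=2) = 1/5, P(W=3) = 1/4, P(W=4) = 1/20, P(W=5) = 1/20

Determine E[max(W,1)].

E[max(W,1)] = Σ max(w,1)·P(W=w)
 = 1·1/5 + 1·1/4 + 2·1/5 + 3·1/4 + 4·1/20 + 5·1/20
 = 1/5 + 1/4 + 2/5 + 3/4 + 1/5 + 1/4
 = 41/20

2.05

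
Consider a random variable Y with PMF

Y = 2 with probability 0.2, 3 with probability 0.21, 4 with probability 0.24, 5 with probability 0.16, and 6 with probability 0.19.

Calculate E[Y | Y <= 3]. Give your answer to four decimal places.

P(Y <= 3) = 0.2 + 0.21 = 0.41.
E[Y | Y <= 3] = [2·0.2 + 3·0.21] / 0.41
 = 1.03 / 0.41
 = 103/41

2.5122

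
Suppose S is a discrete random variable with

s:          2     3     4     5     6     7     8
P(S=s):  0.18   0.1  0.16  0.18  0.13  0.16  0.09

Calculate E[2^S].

61.68

E[2^S] = Σ 2^s·P(S=s)
 = 4·0.18 + 8·0.1 + 16·0.16 + 32·0.18 + 64·0.13 + 128·0.16 + 256·0.09
 = 0.72 + 0.8 + 2.56 + 5.76 + 8.32 + 20.48 + 23.04
 = 61.68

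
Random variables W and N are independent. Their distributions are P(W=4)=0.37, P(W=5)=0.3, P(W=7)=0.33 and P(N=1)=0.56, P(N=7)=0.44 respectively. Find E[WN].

E[WN] = Σ_w Σ_n wn · P(W=w)P(N=n)
 = 4·0.2072 + 28·0.1628 + 5·0.168 + 35·0.132 + 7·0.1848 + 49·0.1452
 = 0.8288 + 4.5584 + 0.84 + 4.62 + 1.2936 + 7.1148
 = 19.2556

19.2556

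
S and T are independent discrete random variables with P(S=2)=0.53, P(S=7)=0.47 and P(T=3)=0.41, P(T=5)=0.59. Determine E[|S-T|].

2.4808

E[|S-T|] = Σ_s Σ_t |s-t| · P(S=s)P(T=t)
 = 1·0.2173 + 3·0.3127 + 4·0.1927 + 2·0.2773
 = 0.2173 + 0.9381 + 0.7708 + 0.5546
 = 2.4808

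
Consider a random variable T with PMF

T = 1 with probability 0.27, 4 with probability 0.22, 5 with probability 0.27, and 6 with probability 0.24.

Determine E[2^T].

28.06

E[2^T] = Σ 2^t·P(T=t)
 = 2·0.27 + 16·0.22 + 32·0.27 + 64·0.24
 = 0.54 + 3.52 + 8.64 + 15.36
 = 28.06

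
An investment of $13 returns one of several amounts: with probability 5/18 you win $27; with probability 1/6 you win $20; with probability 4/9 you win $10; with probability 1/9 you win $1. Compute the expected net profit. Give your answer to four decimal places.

2.3889

E[payout] = 27·5/18 + 20·1/6 + 10·4/9 + 1·1/9
 = 15/2 + 10/3 + 40/9 + 1/9
 = 277/18
Net = 277/18 - 13 = 43/18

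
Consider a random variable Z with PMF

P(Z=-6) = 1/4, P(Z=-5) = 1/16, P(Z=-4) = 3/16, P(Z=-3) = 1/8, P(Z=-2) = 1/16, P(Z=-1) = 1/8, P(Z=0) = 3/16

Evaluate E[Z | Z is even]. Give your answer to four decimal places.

P(Z is even) = 1/4 + 3/16 + 1/16 + 3/16 = 11/16.
E[Z | Z is even] = [(-6)·1/4 + (-4)·3/16 + (-2)·1/16 + 0·3/16] / (11/16)
 = -19/8 / (11/16)
 = -38/11

-3.4545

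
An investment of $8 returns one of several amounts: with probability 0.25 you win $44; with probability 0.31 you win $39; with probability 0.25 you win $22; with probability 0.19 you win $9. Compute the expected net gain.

22.3

E[payout] = 44·0.25 + 39·0.31 + 22·0.25 + 9·0.19
 = 11 + 12.09 + 5.5 + 1.71
 = 30.3
Net = 30.3 - 8 = 22.3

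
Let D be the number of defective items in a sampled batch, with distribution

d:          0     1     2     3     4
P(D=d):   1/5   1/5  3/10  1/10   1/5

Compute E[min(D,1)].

0.8

E[min(D,1)] = Σ min(d,1)·P(D=d)
 = 0·1/5 + 1·1/5 + 1·3/10 + 1·1/10 + 1·1/5
 = 0 + 1/5 + 3/10 + 1/10 + 1/5
 = 4/5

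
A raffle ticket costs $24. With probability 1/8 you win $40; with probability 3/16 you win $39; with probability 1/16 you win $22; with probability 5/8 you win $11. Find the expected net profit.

E[payout] = 40·1/8 + 39·3/16 + 22·1/16 + 11·5/8
 = 5 + 117/16 + 11/8 + 55/8
 = 329/16
Net = 329/16 - 24 = -55/16

-3.4375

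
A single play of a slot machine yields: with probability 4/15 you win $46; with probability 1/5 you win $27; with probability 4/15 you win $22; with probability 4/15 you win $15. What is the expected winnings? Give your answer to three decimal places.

E[payout] = 46·4/15 + 27·1/5 + 22·4/15 + 15·4/15
 = 184/15 + 27/5 + 88/15 + 4
 = 413/15

27.533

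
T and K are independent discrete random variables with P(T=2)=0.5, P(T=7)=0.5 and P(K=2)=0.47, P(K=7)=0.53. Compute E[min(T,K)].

3.325

E[min(T,K)] = Σ_t Σ_k min(t,k) · P(T=t)P(K=k)
 = 2·0.235 + 2·0.265 + 2·0.235 + 7·0.265
 = 0.47 + 0.53 + 0.47 + 1.855
 = 3.325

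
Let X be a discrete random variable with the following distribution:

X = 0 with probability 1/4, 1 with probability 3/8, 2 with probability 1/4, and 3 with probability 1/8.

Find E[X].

1.25

E[X] = Σ x·P(X=x)
 = 0·1/4 + 1·3/8 + 2·1/4 + 3·1/8
 = 0 + 3/8 + 1/2 + 3/8
 = 5/4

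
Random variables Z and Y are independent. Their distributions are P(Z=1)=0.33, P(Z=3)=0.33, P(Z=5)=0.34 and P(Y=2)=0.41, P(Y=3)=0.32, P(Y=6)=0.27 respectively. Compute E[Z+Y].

6.42

E[Z+Y] = Σ_z Σ_y (z+y) · P(Z=z)P(Y=y)
 = 3·0.1353 + 4·0.1056 + 7·0.0891 + 5·0.1353 + 6·0.1056 + 9·0.0891 + 7·0.1394 + 8·0.1088 + 11·0.0918
 = 0.4059 + 0.4224 + 0.6237 + 0.6765 + 0.6336 + 0.8019 + 0.9758 + 0.8704 + 1.0098
 = 6.42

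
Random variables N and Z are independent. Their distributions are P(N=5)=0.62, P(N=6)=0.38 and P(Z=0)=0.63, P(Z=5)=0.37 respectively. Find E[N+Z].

7.23

E[N+Z] = Σ_n Σ_z (n+z) · P(N=n)P(Z=z)
 = 5·0.3906 + 10·0.2294 + 6·0.2394 + 11·0.1406
 = 1.953 + 2.294 + 1.4364 + 1.5466
 = 7.23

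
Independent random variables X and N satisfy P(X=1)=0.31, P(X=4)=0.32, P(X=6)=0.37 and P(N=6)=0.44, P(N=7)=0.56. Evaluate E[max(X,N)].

E[max(X,N)] = Σ_x Σ_n max(x,n) · P(X=x)P(N=n)
 = 6·0.1364 + 7·0.1736 + 6·0.1408 + 7·0.1792 + 6·0.1628 + 7·0.2072
 = 0.8184 + 1.2152 + 0.8448 + 1.2544 + 0.9768 + 1.4504
 = 6.56

6.56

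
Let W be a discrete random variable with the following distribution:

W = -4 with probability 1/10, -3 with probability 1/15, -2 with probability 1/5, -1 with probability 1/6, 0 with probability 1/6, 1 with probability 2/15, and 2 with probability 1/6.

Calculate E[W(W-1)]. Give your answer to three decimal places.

4.667

E[W(W-1)] = Σ w(w-1)·P(W=w)
 = 20·1/10 + 12·1/15 + 6·1/5 + 2·1/6 + 0·1/6 + 0·2/15 + 2·1/6
 = 2 + 4/5 + 6/5 + 1/3 + 0 + 0 + 1/3
 = 14/3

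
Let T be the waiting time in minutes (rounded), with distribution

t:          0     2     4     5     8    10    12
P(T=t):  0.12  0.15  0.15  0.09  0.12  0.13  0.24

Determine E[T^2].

E[T^2] = Σ t^2·P(T=t)
 = 0·0.12 + 4·0.15 + 16·0.15 + 25·0.09 + 64·0.12 + 100·0.13 + 144·0.24
 = 0 + 0.6 + 2.4 + 2.25 + 7.68 + 13 + 34.56
 = 60.49

60.49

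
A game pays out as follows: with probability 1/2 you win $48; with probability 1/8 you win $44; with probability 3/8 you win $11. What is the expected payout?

E[payout] = 48·1/2 + 44·1/8 + 11·3/8
 = 24 + 11/2 + 33/8
 = 269/8

33.625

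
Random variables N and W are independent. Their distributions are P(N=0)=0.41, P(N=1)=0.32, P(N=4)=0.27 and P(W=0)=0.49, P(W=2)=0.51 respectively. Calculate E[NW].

1.428

E[NW] = Σ_n Σ_w nw · P(N=n)P(W=w)
 = 0·0.2009 + 0·0.2091 + 0·0.1568 + 2·0.1632 + 0·0.1323 + 8·0.1377
 = 0 + 0 + 0 + 0.3264 + 0 + 1.1016
 = 1.428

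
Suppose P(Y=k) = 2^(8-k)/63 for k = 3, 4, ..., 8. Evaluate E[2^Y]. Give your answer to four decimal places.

24.3810

E[2^Y] = Σ 2^y·P(Y=y)
 = 8·32/63 + 16·16/63 + 32·8/63 + 64·4/63 + 128·2/63 + 256·1/63
 = 256/63 + 256/63 + 256/63 + 256/63 + 256/63 + 256/63
 = 512/21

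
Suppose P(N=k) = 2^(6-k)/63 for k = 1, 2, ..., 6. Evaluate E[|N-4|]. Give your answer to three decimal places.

2.222

E[|N-4|] = Σ |n-4|·P(N=n)
 = 3·32/63 + 2·16/63 + 1·8/63 + 0·4/63 + 1·2/63 + 2·1/63
 = 32/21 + 32/63 + 8/63 + 0 + 2/63 + 2/63
 = 20/9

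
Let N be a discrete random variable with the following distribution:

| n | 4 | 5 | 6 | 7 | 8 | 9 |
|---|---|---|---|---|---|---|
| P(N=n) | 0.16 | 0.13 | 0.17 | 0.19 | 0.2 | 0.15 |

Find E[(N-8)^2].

4.75

E[(N-8)^2] = Σ (n-8)^2·P(N=n)
 = 16·0.16 + 9·0.13 + 4·0.17 + 1·0.19 + 0·0.2 + 1·0.15
 = 2.56 + 1.17 + 0.68 + 0.19 + 0 + 0.15
 = 4.75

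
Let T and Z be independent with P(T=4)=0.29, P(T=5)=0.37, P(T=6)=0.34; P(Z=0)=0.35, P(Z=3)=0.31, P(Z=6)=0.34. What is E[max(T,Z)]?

5.373

E[max(T,Z)] = Σ_t Σ_z max(t,z) · P(T=t)P(Z=z)
 = 4·0.1015 + 4·0.0899 + 6·0.0986 + 5·0.1295 + 5·0.1147 + 6·0.1258 + 6·0.119 + 6·0.1054 + 6·0.1156
 = 0.406 + 0.3596 + 0.5916 + 0.6475 + 0.5735 + 0.7548 + 0.714 + 0.6324 + 0.6936
 = 5.373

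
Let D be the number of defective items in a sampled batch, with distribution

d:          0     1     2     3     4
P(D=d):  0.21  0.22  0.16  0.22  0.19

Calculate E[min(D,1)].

0.79

E[min(D,1)] = Σ min(d,1)·P(D=d)
 = 0·0.21 + 1·0.22 + 1·0.16 + 1·0.22 + 1·0.19
 = 0 + 0.22 + 0.16 + 0.22 + 0.19
 = 0.79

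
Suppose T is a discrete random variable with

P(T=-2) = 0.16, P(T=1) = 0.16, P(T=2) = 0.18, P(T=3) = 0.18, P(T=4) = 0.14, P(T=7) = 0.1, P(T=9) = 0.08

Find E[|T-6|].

3.96

E[|T-6|] = Σ |t-6|·P(T=t)
 = 8·0.16 + 5·0.16 + 4·0.18 + 3·0.18 + 2·0.14 + 1·0.1 + 3·0.08
 = 1.28 + 0.8 + 0.72 + 0.54 + 0.28 + 0.1 + 0.24
 = 3.96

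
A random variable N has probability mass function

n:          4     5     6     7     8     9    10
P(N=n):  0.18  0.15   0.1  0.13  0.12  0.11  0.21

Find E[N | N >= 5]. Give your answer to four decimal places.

7.6951

P(N >= 5) = 0.15 + 0.1 + 0.13 + 0.12 + 0.11 + 0.21 = 0.82.
E[N | N >= 5] = [5·0.15 + 6·0.1 + 7·0.13 + 8·0.12 + 9·0.11 + 10·0.21] / 0.82
 = 6.31 / 0.82
 = 631/82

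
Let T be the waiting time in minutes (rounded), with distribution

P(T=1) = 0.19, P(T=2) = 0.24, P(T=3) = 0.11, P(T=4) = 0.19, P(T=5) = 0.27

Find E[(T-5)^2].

E[(T-5)^2] = Σ (t-5)^2·P(T=t)
 = 16·0.19 + 9·0.24 + 4·0.11 + 1·0.19 + 0·0.27
 = 3.04 + 2.16 + 0.44 + 0.19 + 0
 = 5.83

5.83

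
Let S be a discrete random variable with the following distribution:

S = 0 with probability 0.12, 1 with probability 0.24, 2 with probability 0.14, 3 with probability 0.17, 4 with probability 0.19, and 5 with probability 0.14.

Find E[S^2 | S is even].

8

P(S is even) = 0.12 + 0.14 + 0.19 = 0.45.
E[S^2 | S is even] = [0·0.12 + 4·0.14 + 16·0.19] / 0.45
 = 3.6 / 0.45
 = 8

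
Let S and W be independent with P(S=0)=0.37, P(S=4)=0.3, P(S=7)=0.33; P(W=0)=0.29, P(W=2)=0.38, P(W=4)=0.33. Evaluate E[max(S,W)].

4.2796

E[max(S,W)] = Σ_s Σ_w max(s,w) · P(S=s)P(W=w)
 = 0·0.1073 + 2·0.1406 + 4·0.1221 + 4·0.087 + 4·0.114 + 4·0.099 + 7·0.0957 + 7·0.1254 + 7·0.1089
 = 0 + 0.2812 + 0.4884 + 0.348 + 0.456 + 0.396 + 0.6699 + 0.8778 + 0.7623
 = 4.2796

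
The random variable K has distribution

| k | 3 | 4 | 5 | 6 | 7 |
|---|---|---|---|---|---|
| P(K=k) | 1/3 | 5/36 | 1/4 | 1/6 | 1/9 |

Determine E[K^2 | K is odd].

21.16

P(K is odd) = 1/3 + 1/4 + 1/9 = 25/36.
E[K^2 | K is odd] = [9·1/3 + 25·1/4 + 49·1/9] / (25/36)
 = 529/36 / (25/36)
 = 529/25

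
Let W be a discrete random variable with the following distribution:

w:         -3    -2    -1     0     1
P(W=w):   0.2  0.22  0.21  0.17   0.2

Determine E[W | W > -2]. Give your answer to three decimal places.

-0.017

P(W > -2) = 0.21 + 0.17 + 0.2 = 0.58.
E[W | W > -2] = [(-1)·0.21 + 0·0.17 + 1·0.2] / 0.58
 = -0.01 / 0.58
 = -1/58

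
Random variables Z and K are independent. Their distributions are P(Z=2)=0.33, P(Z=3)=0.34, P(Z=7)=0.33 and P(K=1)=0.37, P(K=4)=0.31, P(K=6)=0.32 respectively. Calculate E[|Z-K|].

E[|Z-K|] = Σ_z Σ_k |z-k| · P(Z=z)P(K=k)
 = 1·0.1221 + 2·0.1023 + 4·0.1056 + 2·0.1258 + 1·0.1054 + 3·0.1088 + 6·0.1221 + 3·0.1023 + 1·0.1056
 = 0.1221 + 0.2046 + 0.4224 + 0.2516 + 0.1054 + 0.3264 + 0.7326 + 0.3069 + 0.1056
 = 2.5776

2.5776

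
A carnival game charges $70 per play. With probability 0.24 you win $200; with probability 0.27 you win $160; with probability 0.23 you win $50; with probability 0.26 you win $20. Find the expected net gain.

E[payout] = 200·0.24 + 160·0.27 + 50·0.23 + 20·0.26
 = 48 + 43.2 + 11.5 + 5.2
 = 107.9
Net = 107.9 - 70 = 37.9

37.9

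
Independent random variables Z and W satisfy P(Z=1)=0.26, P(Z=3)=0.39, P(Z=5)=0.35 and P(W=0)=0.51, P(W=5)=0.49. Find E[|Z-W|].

E[|Z-W|] = Σ_z Σ_w |z-w| · P(Z=z)P(W=w)
 = 1·0.1326 + 4·0.1274 + 3·0.1989 + 2·0.1911 + 5·0.1785 + 0·0.1715
 = 0.1326 + 0.5096 + 0.5967 + 0.3822 + 0.8925 + 0
 = 2.5136

2.5136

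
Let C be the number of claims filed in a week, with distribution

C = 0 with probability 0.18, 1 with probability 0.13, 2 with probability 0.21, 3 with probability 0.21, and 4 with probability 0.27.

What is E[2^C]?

E[2^C] = Σ 2^c·P(C=c)
 = 1·0.18 + 2·0.13 + 4·0.21 + 8·0.21 + 16·0.27
 = 0.18 + 0.26 + 0.84 + 1.68 + 4.32
 = 7.28

7.28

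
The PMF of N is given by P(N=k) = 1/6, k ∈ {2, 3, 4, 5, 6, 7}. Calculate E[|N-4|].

1.5

E[|N-4|] = Σ |n-4|·P(N=n)
 = 2·1/6 + 1·1/6 + 0·1/6 + 1·1/6 + 2·1/6 + 3·1/6
 = 1/3 + 1/6 + 0 + 1/6 + 1/3 + 1/2
 = 3/2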